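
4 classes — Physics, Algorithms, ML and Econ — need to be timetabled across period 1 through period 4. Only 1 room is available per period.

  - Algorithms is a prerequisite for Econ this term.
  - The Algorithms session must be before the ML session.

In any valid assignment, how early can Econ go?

period 2

Precedence pushes Econ to at least period 2.
Econ at period 2 is achievable: ML=period 3, Algorithms=period 1, Physics=period 4, Econ=period 2.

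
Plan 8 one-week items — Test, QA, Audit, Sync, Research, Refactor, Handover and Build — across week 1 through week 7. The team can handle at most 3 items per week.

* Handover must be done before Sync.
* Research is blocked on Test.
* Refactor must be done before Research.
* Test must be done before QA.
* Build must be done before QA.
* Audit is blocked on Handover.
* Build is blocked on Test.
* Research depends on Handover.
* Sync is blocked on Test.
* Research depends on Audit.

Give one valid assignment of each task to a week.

Handover=week 1; Build=week 2; QA=week 3; Test=week 1; Research=week 3; Audit=week 2; Sync=week 2; Refactor=week 1

Checking: Handover(week 1) before Sync(week 2); Build(week 2) before QA(week 3); Test(week 1) before Research(week 3); Test(week 1) before Sync(week 2); Audit(week 2) before Research(week 3); Test(week 1) before QA(week 3); Handover(week 1) before Research(week 3); Handover(week 1) before Audit(week 2); Refactor(week 1) before Research(week 3); Test(week 1) before Build(week 2); max 3 per week (cap 3).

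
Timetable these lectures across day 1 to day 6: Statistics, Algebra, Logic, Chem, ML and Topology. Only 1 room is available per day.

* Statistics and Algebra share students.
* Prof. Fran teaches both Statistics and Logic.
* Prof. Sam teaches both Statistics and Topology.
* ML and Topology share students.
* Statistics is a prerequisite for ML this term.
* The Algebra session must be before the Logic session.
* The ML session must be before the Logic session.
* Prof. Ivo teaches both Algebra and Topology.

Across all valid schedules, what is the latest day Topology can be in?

day 6

Topology at day 6 is achievable: ML=day 2; Statistics=day 1; Chem=day 5; Topology=day 6; Logic=day 4; Algebra=day 3.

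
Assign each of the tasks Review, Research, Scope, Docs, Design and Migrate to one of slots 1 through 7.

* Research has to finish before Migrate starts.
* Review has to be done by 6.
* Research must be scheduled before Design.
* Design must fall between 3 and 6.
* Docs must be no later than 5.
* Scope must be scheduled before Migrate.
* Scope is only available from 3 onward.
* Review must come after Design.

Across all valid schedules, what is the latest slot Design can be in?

5

Design is available from 3; Design's own window allows nothing later than 6; downstream work caps Design at 5.
Design at 5 is achievable: Research=1, Scope=3, Design=5, Docs=1, Migrate=4, Review=6.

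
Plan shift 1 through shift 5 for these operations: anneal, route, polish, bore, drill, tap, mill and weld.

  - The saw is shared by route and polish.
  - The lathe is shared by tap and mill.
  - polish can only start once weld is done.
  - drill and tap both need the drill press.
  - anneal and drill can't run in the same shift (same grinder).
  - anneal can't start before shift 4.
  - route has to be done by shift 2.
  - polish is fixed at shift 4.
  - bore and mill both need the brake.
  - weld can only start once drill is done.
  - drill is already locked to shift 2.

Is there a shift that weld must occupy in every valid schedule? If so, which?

shift 3

drill is fixed at shift 2 and must come before weld, so weld is at least shift 3.
polish is fixed at shift 4 and must come after weld, so weld is at most shift 3.
So weld must be shift 3.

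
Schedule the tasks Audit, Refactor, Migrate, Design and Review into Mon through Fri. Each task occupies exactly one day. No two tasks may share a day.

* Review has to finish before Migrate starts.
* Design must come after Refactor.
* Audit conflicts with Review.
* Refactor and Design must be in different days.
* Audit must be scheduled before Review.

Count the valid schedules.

Splitting on Audit: it can be Mon (6), Tue (3), Wed (1). Listing each branch's schedules as (Refactor, Migrate, Design, Review):
Audit=Mon: (Tue,Thu,Fri,Wed) (Tue,Fri,Wed,Thu) (Tue,Fri,Thu,Wed) (Wed,Thu,Fri,Tue) (Wed,Fri,Thu,Tue) (Thu,Wed,Fri,Tue) — 6.
Audit=Tue: (Mon,Thu,Fri,Wed) (Mon,Fri,Wed,Thu) (Mon,Fri,Thu,Wed) — 3.
Audit=Wed: (Mon,Fri,Tue,Thu) — 1.
Summing: 6 + 3 + 1 = 10.

10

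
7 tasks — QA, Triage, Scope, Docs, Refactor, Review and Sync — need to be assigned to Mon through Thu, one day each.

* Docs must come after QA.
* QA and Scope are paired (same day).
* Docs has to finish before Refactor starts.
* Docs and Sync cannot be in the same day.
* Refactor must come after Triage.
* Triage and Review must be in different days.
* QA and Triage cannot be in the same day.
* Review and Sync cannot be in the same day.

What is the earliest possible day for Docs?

Tue

Precedence pushes Docs to at least Tue; downstream work caps Docs at Wed.
Docs at Tue is achievable: Sync -> Wed; Docs -> Tue; Refactor -> Wed; Triage -> Tue; Scope -> Mon; QA -> Mon; Review -> Mon.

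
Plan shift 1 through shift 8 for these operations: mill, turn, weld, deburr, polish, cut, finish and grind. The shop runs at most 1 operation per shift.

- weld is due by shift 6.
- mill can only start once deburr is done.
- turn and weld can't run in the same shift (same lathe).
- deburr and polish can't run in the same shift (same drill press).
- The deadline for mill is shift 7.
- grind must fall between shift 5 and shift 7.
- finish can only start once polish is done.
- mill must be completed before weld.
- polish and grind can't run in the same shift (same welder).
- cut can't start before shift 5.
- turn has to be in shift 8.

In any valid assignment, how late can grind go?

Grind is available from shift 5; grind's own window allows nothing later than shift 7.
grind at shift 7 is achievable: finish=shift 6, mill=shift 2, turn=shift 8, deburr=shift 1, weld=shift 3, polish=shift 4, cut=shift 5, grind=shift 7.

shift 7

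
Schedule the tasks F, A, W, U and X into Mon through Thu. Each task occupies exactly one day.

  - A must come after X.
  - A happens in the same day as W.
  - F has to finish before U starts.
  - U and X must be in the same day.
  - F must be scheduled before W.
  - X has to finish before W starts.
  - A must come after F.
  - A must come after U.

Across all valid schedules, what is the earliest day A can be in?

Precedence pushes A to at least Wed.
A at Wed is achievable: U=Tue; X=Tue; F=Mon; W=Wed; A=Wed.

Wed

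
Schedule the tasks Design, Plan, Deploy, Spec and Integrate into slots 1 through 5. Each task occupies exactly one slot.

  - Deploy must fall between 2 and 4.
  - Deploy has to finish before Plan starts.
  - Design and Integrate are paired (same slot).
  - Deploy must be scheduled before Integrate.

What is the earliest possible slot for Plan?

Precedence pushes Plan to at least 3.
Plan at 3 is achievable: Design -> 3, Deploy -> 2, Integrate -> 3, Plan -> 3, Spec -> 1.

3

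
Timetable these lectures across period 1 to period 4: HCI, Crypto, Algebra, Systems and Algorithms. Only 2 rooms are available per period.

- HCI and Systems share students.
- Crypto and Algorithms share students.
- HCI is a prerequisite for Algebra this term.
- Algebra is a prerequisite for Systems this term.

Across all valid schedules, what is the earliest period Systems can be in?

Precedence pushes Systems to at least period 3.
Systems at period 3 is achievable: Algebra=period 2; Systems=period 3; Algorithms=period 2; HCI=period 1; Crypto=period 1.

period 3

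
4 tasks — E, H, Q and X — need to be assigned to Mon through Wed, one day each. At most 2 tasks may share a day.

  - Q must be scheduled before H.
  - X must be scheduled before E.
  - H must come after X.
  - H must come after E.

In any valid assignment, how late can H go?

Precedence pushes H to at least Wed.
H at Wed is achievable: X=Mon, H=Wed, E=Tue, Q=Mon.

Wed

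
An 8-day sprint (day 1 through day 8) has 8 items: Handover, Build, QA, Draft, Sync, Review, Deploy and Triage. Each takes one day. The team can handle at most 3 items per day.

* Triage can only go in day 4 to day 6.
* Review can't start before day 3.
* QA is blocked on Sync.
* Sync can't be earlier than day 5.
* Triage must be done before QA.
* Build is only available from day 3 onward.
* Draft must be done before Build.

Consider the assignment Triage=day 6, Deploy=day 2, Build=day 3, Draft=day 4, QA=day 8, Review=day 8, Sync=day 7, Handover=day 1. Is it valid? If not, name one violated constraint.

No. Draft must be done before Build is not satisfied.

Triage must be done before QA — holds.
QA is blocked on Sync — holds.
Review can't start before day 3 — holds.
Triage can only go in day 4 to day 6 — holds.
Build is only available from day 3 onward — holds.
Sync can't be earlier than day 5 — holds.
Draft must be done before Build — violated.
The team can handle at most 3 items per day — holds.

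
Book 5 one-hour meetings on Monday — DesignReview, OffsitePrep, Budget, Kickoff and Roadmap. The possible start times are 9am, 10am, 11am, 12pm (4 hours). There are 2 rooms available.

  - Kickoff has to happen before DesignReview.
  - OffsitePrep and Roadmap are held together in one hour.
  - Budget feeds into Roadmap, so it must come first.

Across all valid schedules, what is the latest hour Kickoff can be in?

Downstream work caps Kickoff at 11am.
Kickoff at 11am is achievable: Budget=9am; Roadmap=10am; Kickoff=11am; OffsitePrep=10am; DesignReview=12pm.

11am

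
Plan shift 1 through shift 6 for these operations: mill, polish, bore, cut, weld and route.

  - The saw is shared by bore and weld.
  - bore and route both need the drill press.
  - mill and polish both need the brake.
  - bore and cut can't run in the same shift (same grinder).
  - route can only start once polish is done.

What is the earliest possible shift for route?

shift 2

Precedence pushes route to at least shift 2.
route at shift 2 is achievable: cut in shift 2, mill in shift 2, polish in shift 1, bore in shift 1, weld in shift 2, route in shift 2.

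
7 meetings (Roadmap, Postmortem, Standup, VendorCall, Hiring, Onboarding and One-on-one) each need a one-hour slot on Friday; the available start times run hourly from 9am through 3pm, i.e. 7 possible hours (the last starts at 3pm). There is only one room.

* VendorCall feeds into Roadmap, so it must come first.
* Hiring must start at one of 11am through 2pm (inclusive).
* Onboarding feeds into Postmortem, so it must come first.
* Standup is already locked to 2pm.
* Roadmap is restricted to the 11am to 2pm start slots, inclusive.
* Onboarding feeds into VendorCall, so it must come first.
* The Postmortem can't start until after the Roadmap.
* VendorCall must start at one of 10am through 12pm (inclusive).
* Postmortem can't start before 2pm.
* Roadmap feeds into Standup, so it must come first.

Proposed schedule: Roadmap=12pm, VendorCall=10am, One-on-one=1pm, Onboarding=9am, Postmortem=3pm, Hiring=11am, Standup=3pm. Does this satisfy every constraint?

Roadmap feeds into Standup, so it must come first — holds.
The Postmortem can't start until after the Roadmap — holds.
Postmortem can't start before 2pm — holds.
Roadmap is restricted to the 11am to 2pm start slots, inclusive — holds.
Onboarding feeds into VendorCall, so it must come first — holds.
Onboarding feeds into Postmortem, so it must come first — holds.
Hiring must start at one of 11am through 2pm (inclusive) — holds.
VendorCall feeds into Roadmap, so it must come first — holds.
There is only one room — violated.
Standup is already locked to 2pm — violated.
VendorCall must start at one of 10am through 12pm (inclusive) — holds.

Invalid. Standup is already locked to 2pm.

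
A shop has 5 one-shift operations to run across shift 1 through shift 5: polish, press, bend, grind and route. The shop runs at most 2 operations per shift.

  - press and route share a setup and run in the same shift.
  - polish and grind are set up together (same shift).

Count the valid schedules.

Splitting on polish: it can be shift 1 (12), shift 2 (12), shift 3 (12), shift 4 (12), shift 5 (12). Listing each branch's schedules as (press, bend, grind, route) by shift number:
polish=shift 1: (2,3,1,2) (2,4,1,2) (2,5,1,2) (3,2,1,3) (3,4,1,3) (3,5,1,3) (4,2,1,4) (4,3,1,4) (4,5,1,4) (5,2,1,5) (5,3,1,5) (5,4,1,5) — 12.
polish=shift 2: (1,3,2,1) (1,4,2,1) (1,5,2,1) (3,1,2,3) (3,4,2,3) (3,5,2,3) (4,1,2,4) (4,3,2,4) (4,5,2,4) (5,1,2,5) (5,3,2,5) (5,4,2,5) — 12.
polish=shift 3: (1,2,3,1) (1,4,3,1) (1,5,3,1) (2,1,3,2) (2,4,3,2) (2,5,3,2) (4,1,3,4) (4,2,3,4) (4,5,3,4) (5,1,3,5) (5,2,3,5) (5,4,3,5) — 12.
polish=shift 4: (1,2,4,1) (1,3,4,1) (1,5,4,1) (2,1,4,2) (2,3,4,2) (2,5,4,2) (3,1,4,3) (3,2,4,3) (3,5,4,3) (5,1,4,5) (5,2,4,5) (5,3,4,5) — 12.
polish=shift 5: (1,2,5,1) (1,3,5,1) (1,4,5,1) (2,1,5,2) (2,3,5,2) (2,4,5,2) (3,1,5,3) (3,2,5,3) (3,4,5,3) (4,1,5,4) (4,2,5,4) (4,3,5,4) — 12.
Summing: 12 + 12 + 12 + 12 + 12 = 60.

60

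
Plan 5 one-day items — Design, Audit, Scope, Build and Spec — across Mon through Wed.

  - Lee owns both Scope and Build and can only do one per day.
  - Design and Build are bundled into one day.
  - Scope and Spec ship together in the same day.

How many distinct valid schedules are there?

18

Splitting on Design: it can be Mon (6), Tue (6), Wed (6). Listing each branch's schedules as (Audit, Scope, Build, Spec):
Design=Mon: (Mon,Tue,Mon,Tue) (Mon,Wed,Mon,Wed) (Tue,Tue,Mon,Tue) (Tue,Wed,Mon,Wed) (Wed,Tue,Mon,Tue) (Wed,Wed,Mon,Wed) — 6.
Design=Tue: (Mon,Mon,Tue,Mon) (Mon,Wed,Tue,Wed) (Tue,Mon,Tue,Mon) (Tue,Wed,Tue,Wed) (Wed,Mon,Tue,Mon) (Wed,Wed,Tue,Wed) — 6.
Design=Wed: (Mon,Mon,Wed,Mon) (Mon,Tue,Wed,Tue) (Tue,Mon,Wed,Mon) (Tue,Tue,Wed,Tue) (Wed,Mon,Wed,Mon) (Wed,Tue,Wed,Tue) — 6.
Summing: 6 + 6 + 6 = 18.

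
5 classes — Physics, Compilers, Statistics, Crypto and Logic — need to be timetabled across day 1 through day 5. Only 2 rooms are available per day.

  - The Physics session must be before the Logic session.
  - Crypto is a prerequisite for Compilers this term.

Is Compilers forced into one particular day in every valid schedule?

No

Compilers can be day 2 (e.g. Statistics in day 3; Physics in day 1; Logic in day 2; Crypto in day 1; Compilers in day 2) or day 3 (e.g. Compilers in day 3, Logic in day 2, Crypto in day 1, Statistics in day 2, Physics in day 1).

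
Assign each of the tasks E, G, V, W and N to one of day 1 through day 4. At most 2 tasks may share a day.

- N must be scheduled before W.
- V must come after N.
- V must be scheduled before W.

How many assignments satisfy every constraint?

Splitting on E: it can be day 1 (13), day 2 (13), day 3 (13), day 4 (13). Listing each branch's schedules as (G, V, W, N) by day number:
E=day 1: (1,3,4,2) (2,2,3,1) (2,2,4,1) (2,3,4,1) (2,3,4,2) (3,2,3,1) (3,2,4,1) (3,3,4,1) (3,3,4,2) (4,2,3,1) (4,2,4,1) (4,3,4,1) (4,3,4,2) — 13.
E=day 2: (1,2,3,1) (1,2,4,1) (1,3,4,1) (1,3,4,2) (2,3,4,1) (3,2,3,1) (3,2,4,1) (3,3,4,1) (3,3,4,2) (4,2,3,1) (4,2,4,1) (4,3,4,1) (4,3,4,2) — 13.
E=day 3: (1,2,3,1) (1,2,4,1) (1,3,4,1) (1,3,4,2) (2,2,3,1) (2,2,4,1) (2,3,4,1) (2,3,4,2) (3,2,4,1) (4,2,3,1) (4,2,4,1) (4,3,4,1) (4,3,4,2) — 13.
E=day 4: (1,2,3,1) (1,2,4,1) (1,3,4,1) (1,3,4,2) (2,2,3,1) (2,2,4,1) (2,3,4,1) (2,3,4,2) (3,2,3,1) (3,2,4,1) (3,3,4,1) (3,3,4,2) (4,2,3,1) — 13.
Summing: 13 + 13 + 13 + 13 = 52.

52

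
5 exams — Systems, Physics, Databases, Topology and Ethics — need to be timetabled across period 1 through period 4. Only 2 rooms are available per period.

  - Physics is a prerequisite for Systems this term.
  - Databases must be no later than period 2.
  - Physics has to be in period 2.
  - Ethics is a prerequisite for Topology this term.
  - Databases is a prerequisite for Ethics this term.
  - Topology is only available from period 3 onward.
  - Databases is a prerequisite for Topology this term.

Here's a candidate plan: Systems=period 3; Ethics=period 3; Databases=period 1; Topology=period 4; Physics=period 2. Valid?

Databases must be no later than period 2 — holds.
Physics is a prerequisite for Systems this term — holds.
Only 2 rooms are available per period — holds.
Databases is a prerequisite for Ethics this term — holds.
Physics has to be in period 2 — holds.
Databases is a prerequisite for Topology this term — holds.
Topology is only available from period 3 onward — holds.
Ethics is a prerequisite for Topology this term — holds.

Valid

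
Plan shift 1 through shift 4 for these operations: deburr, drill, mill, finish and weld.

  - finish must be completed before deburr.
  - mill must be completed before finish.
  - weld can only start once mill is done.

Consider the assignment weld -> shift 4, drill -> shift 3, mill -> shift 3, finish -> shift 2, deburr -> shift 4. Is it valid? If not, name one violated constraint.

No. mill must be completed before finish is not satisfied.

weld can only start once mill is done — holds.
mill must be completed before finish — violated.
finish must be completed before deburr — holds.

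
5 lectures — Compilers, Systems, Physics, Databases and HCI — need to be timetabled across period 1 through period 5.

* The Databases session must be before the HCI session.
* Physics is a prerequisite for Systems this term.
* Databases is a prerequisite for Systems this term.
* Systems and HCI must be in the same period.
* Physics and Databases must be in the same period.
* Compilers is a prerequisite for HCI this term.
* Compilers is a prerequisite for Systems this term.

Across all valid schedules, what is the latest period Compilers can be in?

Downstream work caps Compilers at period 4.
Compilers at period 4 is achievable: Compilers=period 4, Systems=period 5, Physics=period 1, Databases=period 1, HCI=period 5.

period 4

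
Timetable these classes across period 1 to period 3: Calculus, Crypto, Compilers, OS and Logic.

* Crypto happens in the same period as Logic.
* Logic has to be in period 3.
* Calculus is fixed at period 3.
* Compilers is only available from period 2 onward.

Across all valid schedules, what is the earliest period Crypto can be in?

Crypto must be in the same period as Logic, which can't be before period 3, so Crypto is at least period 3.
Crypto at period 3 is achievable: OS=period 1, Logic=period 3, Compilers=period 2, Calculus=period 3, Crypto=period 3.

period 3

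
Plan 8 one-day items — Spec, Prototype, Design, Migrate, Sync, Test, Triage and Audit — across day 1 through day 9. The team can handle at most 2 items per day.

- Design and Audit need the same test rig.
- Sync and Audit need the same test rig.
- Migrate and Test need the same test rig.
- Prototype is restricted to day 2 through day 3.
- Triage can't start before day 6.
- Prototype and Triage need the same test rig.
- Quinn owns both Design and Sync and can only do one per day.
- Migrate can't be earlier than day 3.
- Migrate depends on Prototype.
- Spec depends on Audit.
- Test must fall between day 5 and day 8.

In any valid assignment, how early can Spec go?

Precedence pushes Spec to at least day 2.
Spec at day 2 is achievable: Test -> day 5, Design -> day 3, Migrate -> day 3, Spec -> day 2, Sync -> day 4, Prototype -> day 2, Audit -> day 1, Triage -> day 6.

day 2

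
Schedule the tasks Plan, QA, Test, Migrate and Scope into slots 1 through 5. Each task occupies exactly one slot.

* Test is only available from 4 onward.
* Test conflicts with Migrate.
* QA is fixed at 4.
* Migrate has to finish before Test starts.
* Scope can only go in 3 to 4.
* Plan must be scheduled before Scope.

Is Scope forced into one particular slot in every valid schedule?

Scope can be 3 (e.g. QA in 4; Scope in 3; Plan in 1; Test in 4; Migrate in 1) or 4 (e.g. Migrate in 1, Test in 4, Plan in 1, QA in 4, Scope in 4).

No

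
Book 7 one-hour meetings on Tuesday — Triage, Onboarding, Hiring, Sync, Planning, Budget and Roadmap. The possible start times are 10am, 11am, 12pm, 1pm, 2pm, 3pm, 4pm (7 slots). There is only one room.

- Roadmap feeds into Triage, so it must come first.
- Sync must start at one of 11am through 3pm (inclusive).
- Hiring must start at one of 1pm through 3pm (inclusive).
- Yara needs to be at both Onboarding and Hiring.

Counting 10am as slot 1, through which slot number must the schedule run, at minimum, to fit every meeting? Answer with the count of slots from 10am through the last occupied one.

7

The precedence chain requires at least 2 distinct slots.
With at most 1 per slot and 7 meetings, at least 7 slots are needed.
Hiring can't be placed before 1pm — that is slot 4 counting from 10am — so the schedule must run through at least 4 slots.
7 works (last occupied slot: 4pm): for example Roadmap=10am; Sync=11am; Budget=4pm; Planning=3pm; Hiring=1pm; Onboarding=2pm; Triage=12pm.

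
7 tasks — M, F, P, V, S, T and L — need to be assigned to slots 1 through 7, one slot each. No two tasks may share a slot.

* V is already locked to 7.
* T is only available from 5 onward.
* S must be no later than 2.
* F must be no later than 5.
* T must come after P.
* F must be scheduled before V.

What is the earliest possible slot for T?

5

T is available from 5.
T at 5 is achievable: M in 4; P in 3; V in 7; F in 2; T in 5; L in 6; S in 1.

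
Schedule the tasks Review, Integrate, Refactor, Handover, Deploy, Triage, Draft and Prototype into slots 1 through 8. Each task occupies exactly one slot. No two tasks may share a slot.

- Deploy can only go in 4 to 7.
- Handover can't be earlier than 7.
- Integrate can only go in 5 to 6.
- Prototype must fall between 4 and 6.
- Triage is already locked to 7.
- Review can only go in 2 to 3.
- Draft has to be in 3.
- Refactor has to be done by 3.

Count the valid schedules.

Enumerating: Review -> 2; Integrate -> 5; Refactor -> 1; Handover -> 8; Prototype -> 4; Deploy -> 6; Draft -> 3; Triage -> 7 | Prototype -> 6, Triage -> 7, Refactor -> 1, Handover -> 8, Deploy -> 4, Review -> 2, Integrate -> 5, Draft -> 3 | Integrate=6; Prototype=4; Draft=3; Refactor=1; Review=2; Deploy=5; Triage=7; Handover=8 | Integrate in 6; Draft in 3; Deploy in 4; Triage in 7; Review in 2; Handover in 8; Prototype in 5; Refactor in 1.

4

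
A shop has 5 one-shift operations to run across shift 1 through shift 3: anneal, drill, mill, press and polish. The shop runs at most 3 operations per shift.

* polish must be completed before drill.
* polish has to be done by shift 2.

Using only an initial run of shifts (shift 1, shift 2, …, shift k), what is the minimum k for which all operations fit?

The precedence chain requires at least 2 distinct shifts.
With at most 3 per shift and 5 operations, at least 2 shifts are needed.
2 works (last occupied shift: shift 2): for example anneal in shift 1; mill in shift 1; polish in shift 1; press in shift 2; drill in shift 2.

2 shifts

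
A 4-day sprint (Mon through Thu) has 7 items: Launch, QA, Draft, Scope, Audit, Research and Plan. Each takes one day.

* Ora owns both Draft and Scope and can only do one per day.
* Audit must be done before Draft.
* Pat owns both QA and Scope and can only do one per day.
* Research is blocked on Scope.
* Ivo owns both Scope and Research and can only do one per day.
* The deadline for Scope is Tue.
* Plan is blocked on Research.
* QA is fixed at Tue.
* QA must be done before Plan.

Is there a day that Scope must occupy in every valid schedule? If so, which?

Scope's window is Mon–Tue.
QA is fixed at Tue, and Scope can't share a day with QA.
So Scope must be Mon.

Mon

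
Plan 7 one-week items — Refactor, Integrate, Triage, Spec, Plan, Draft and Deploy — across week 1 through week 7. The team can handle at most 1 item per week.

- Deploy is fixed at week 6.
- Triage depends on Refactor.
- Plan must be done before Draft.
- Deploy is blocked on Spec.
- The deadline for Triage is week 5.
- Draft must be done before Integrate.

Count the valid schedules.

30

Splitting on Refactor: it can be week 1 (12), week 2 (9), week 3 (6), week 4 (3). Listing each branch's schedules as (Integrate, Triage, Spec, Plan, Draft, Deploy) by week number:
Refactor=week 1: (7,2,3,4,5,6) (7,2,4,3,5,6) (7,2,5,3,4,6) (7,3,2,4,5,6) (7,3,4,2,5,6) (7,3,5,2,4,6) (7,4,2,3,5,6) (7,4,3,2,5,6) (7,4,5,2,3,6) (7,5,2,3,4,6) (7,5,3,2,4,6) (7,5,4,2,3,6) — 12.
Refactor=week 2: (7,3,1,4,5,6) (7,3,4,1,5,6) (7,3,5,1,4,6) (7,4,1,3,5,6) (7,4,3,1,5,6) (7,4,5,1,3,6) (7,5,1,3,4,6) (7,5,3,1,4,6) (7,5,4,1,3,6) — 9.
Refactor=week 3: (7,4,1,2,5,6) (7,4,2,1,5,6) (7,4,5,1,2,6) (7,5,1,2,4,6) (7,5,2,1,4,6) (7,5,4,1,2,6) — 6.
Refactor=week 4: (7,5,1,2,3,6) (7,5,2,1,3,6) (7,5,3,1,2,6) — 3.
Summing: 12 + 9 + 6 + 3 = 30.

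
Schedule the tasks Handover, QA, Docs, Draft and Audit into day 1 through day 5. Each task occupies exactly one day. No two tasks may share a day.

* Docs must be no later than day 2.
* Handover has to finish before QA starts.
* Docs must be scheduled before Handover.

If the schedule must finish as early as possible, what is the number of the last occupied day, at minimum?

5

The precedence chain requires at least 3 distinct days.
With at most 1 per day and 5 tasks, at least 5 days are needed.
5 works (last occupied day: day 5): for example Draft in day 4; Handover in day 2; QA in day 3; Audit in day 5; Docs in day 1.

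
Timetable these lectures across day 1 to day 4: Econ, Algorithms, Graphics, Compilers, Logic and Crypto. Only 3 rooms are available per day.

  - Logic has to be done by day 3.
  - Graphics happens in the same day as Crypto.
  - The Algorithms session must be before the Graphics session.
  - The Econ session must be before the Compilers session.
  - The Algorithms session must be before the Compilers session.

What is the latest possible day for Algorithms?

Downstream work caps Algorithms at day 3.
Algorithms at day 3 is achievable: Econ=day 1; Graphics=day 4; Algorithms=day 3; Logic=day 1; Compilers=day 4; Crypto=day 4.

day 3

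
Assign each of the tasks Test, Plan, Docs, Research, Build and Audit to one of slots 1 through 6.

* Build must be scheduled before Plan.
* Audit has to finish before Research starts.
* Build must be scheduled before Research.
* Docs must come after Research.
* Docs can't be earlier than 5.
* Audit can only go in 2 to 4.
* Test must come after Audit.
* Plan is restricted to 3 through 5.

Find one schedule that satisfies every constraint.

Build=1, Research=3, Test=3, Docs=5, Audit=2, Plan=3

Checking: Audit(2) before Test(3); Build(1) before Plan(3); Research(3) before Docs(5); Audit(2) before Research(3); Build(1) before Research(3); Audit=2 in [2,4]; Docs=5 in [5,6]; Plan=3 in [3,5].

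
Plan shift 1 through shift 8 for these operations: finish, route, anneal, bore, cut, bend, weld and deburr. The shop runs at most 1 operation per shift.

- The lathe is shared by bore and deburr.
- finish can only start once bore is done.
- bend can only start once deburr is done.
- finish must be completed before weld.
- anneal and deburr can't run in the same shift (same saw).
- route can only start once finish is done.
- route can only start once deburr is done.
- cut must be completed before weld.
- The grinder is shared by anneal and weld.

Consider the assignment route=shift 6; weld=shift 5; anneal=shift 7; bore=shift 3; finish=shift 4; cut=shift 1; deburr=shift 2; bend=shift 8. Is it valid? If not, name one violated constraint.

The shop runs at most 1 operation per shift — holds.
bend can only start once deburr is done — holds.
route can only start once deburr is done — holds.
finish can only start once bore is done — holds.
route can only start once finish is done — holds.
anneal and deburr can't run in the same shift (same saw) — holds.
The lathe is shared by bore and deburr — holds.
The grinder is shared by anneal and weld — holds.
cut must be completed before weld — holds.
finish must be completed before weld — holds.

Valid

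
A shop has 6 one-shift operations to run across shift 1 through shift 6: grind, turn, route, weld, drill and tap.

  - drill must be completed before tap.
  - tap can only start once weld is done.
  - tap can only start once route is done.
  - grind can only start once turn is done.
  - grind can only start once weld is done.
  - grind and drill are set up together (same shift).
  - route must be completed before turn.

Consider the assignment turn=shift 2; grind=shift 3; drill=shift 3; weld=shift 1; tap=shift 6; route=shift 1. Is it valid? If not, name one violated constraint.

Yes

drill must be completed before tap — holds.
grind can only start once weld is done — holds.
grind can only start once turn is done — holds.
tap can only start once route is done — holds.
grind and drill are set up together (same shift) — holds.
tap can only start once weld is done — holds.
route must be completed before turn — holds.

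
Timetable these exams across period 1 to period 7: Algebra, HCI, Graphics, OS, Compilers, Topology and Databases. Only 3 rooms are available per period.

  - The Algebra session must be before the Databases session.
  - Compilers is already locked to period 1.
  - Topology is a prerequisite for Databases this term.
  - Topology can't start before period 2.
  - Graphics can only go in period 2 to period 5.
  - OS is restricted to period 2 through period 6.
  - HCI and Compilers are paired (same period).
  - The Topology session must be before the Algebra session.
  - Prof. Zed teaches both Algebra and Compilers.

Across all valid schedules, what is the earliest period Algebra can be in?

Precedence pushes Algebra to at least period 3; downstream work caps Algebra at period 6.
Algebra at period 3 is achievable: Compilers in period 1; HCI in period 1; OS in period 2; Algebra in period 3; Graphics in period 2; Topology in period 2; Databases in period 4.

period 3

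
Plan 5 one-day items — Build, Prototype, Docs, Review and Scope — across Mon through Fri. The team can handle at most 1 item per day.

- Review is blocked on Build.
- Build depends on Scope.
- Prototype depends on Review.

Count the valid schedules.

5

Splitting on Build: it can be Tue (3), Wed (2). Listing each branch's schedules as (Prototype, Docs, Review, Scope):
Build=Tue: (Thu,Fri,Wed,Mon) (Fri,Wed,Thu,Mon) (Fri,Thu,Wed,Mon) — 3.
Build=Wed: (Fri,Mon,Thu,Tue) (Fri,Tue,Thu,Mon) — 2.
Summing: 3 + 2 = 5.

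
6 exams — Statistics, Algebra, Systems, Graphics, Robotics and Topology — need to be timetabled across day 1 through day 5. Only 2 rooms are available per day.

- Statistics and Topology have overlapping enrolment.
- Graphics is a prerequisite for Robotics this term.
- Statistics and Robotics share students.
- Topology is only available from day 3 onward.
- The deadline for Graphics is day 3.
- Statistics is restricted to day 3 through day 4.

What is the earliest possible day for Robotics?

day 2

Precedence pushes Robotics to at least day 2.
Robotics at day 2 is achievable: Graphics=day 1; Robotics=day 2; Statistics=day 3; Algebra=day 1; Systems=day 2; Topology=day 4.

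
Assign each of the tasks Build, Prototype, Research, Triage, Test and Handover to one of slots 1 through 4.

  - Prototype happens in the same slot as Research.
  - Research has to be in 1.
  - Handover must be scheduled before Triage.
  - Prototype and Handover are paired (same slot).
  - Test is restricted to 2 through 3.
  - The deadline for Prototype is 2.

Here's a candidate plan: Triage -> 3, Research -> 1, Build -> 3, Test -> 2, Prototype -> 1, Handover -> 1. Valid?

Yes, all constraints hold

Handover must be scheduled before Triage — holds.
Prototype and Handover are paired (same slot) — holds.
Test is restricted to 2 through 3 — holds.
Research has to be in 1 — holds.
The deadline for Prototype is 2 — holds.
Prototype happens in the same slot as Research — holds.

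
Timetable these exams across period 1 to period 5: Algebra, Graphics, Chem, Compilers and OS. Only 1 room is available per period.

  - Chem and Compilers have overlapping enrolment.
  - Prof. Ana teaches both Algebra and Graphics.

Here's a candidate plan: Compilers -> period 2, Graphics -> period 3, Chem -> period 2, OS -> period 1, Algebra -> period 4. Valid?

Only 1 room is available per period — violated.
Chem and Compilers have overlapping enrolment — violated.
Prof. Ana teaches both Algebra and Graphics — holds.

No — it violates: Chem and Compilers have overlapping enrolment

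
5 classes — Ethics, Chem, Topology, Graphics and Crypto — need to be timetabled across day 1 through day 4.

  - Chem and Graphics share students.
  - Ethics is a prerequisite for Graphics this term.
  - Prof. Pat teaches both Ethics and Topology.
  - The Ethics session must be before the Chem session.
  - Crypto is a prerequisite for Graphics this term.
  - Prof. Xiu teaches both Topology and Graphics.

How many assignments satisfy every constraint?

Splitting on Ethics: it can be day 1 (24), day 2 (10). Listing each branch's schedules as (Chem, Topology, Graphics, Crypto) by day number:
Ethics=day 1: (2,2,3,1) (2,2,3,2) (2,2,4,1) (2,2,4,2) (2,2,4,3) (2,3,4,1) (2,3,4,2) (2,3,4,3) (2,4,3,1) (2,4,3,2) (3,2,4,1) (3,2,4,2) (3,2,4,3) (3,3,2,1) (3,3,4,1) (3,3,4,2) (3,3,4,3) (3,4,2,1) (4,2,3,1) (4,2,3,2) (4,3,2,1) (4,4,2,1) (4,4,3,1) (4,4,3,2) — 24.
Ethics=day 2: (3,1,4,1) (3,1,4,2) (3,1,4,3) (3,3,4,1) (3,3,4,2) (3,3,4,3) (4,1,3,1) (4,1,3,2) (4,4,3,1) (4,4,3,2) — 10.
Summing: 24 + 10 = 34.

34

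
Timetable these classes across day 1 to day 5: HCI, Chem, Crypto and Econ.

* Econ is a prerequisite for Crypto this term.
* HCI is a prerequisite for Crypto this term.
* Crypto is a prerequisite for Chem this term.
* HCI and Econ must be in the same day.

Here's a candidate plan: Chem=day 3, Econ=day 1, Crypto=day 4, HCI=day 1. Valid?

HCI and Econ must be in the same day — holds.
Crypto is a prerequisite for Chem this term — violated.
HCI is a prerequisite for Crypto this term — holds.
Econ is a prerequisite for Crypto this term — holds.

No — it violates: Crypto is a prerequisite for Chem this term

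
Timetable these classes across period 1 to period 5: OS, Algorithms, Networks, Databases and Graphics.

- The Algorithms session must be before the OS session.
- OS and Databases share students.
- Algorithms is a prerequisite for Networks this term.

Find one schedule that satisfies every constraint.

Databases in period 1; Graphics in period 1; OS in period 2; Networks in period 2; Algorithms in period 1

Checking: Algorithms(period 1) before Networks(period 2); Algorithms(period 1) before OS(period 2); OS(period 2) != Databases(period 1).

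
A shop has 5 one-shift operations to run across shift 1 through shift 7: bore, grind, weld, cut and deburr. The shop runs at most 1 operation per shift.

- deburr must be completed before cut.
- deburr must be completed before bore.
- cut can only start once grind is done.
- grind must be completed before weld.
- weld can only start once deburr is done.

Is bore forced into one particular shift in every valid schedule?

bore can be shift 2 (e.g. bore in shift 2, weld in shift 4, deburr in shift 1, grind in shift 3, cut in shift 5) or shift 3 (e.g. weld in shift 4; cut in shift 5; deburr in shift 1; bore in shift 3; grind in shift 2).

No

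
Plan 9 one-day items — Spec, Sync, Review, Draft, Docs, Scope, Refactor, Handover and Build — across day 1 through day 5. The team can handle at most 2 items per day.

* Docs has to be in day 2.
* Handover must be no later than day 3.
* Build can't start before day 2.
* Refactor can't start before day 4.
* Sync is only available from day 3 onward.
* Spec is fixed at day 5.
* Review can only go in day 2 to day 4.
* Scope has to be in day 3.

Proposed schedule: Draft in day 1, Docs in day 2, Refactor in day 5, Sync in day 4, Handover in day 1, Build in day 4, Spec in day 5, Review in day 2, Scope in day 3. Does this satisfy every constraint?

Yes, all constraints hold

The team can handle at most 2 items per day — holds.
Handover must be no later than day 3 — holds.
Sync is only available from day 3 onward — holds.
Refactor can't start before day 4 — holds.
Spec is fixed at day 5 — holds.
Docs has to be in day 2 — holds.
Build can't start before day 2 — holds.
Review can only go in day 2 to day 4 — holds.
Scope has to be in day 3 — holds.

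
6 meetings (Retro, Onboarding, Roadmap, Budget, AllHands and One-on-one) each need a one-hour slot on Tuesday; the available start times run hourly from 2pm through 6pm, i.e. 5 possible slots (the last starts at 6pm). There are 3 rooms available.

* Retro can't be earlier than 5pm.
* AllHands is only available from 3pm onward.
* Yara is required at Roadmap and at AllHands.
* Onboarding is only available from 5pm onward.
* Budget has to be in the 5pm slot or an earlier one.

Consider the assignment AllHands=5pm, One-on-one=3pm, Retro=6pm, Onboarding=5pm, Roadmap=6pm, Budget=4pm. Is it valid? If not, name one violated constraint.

Yes, all constraints hold

Onboarding is only available from 5pm onward — holds.
Yara is required at Roadmap and at AllHands — holds.
Budget has to be in the 5pm slot or an earlier one — holds.
There are 3 rooms available — holds.
AllHands is only available from 3pm onward — holds.
Retro can't be earlier than 5pm — holds.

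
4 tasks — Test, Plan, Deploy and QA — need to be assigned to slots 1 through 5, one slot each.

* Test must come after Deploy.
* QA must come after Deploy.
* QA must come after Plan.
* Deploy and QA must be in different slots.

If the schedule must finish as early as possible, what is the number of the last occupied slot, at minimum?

2

The precedence chain requires at least 2 distinct slots.
2 works (last occupied slot: 2): for example Plan -> 1, Deploy -> 1, Test -> 2, QA -> 2.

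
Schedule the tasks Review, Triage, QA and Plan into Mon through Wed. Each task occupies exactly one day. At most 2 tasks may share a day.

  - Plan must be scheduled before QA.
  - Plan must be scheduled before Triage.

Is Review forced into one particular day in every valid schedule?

Review can be Mon (e.g. Triage=Tue, QA=Tue, Plan=Mon, Review=Mon) or Tue (e.g. Review in Tue; Triage in Tue; QA in Wed; Plan in Mon).

No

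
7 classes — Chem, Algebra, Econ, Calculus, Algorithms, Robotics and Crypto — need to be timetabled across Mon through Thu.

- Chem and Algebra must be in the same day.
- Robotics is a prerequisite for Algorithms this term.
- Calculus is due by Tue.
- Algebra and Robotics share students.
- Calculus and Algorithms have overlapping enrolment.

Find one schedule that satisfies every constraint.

Econ=Mon, Chem=Tue, Algebra=Tue, Algorithms=Tue, Crypto=Mon, Calculus=Mon, Robotics=Mon

Checking: Robotics(Mon) before Algorithms(Tue); Calculus(Mon) != Algorithms(Tue); Algebra(Tue) != Robotics(Mon); Chem = Algebra = Tue; Calculus=Mon in [Mon,Tue].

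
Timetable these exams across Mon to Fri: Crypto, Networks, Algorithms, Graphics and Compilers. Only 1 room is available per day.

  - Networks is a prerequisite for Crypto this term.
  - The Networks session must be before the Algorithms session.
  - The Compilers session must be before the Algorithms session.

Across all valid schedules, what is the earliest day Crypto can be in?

Precedence pushes Crypto to at least Tue.
Crypto at Tue is achievable: Algorithms in Thu, Networks in Mon, Compilers in Wed, Graphics in Fri, Crypto in Tue.

Tue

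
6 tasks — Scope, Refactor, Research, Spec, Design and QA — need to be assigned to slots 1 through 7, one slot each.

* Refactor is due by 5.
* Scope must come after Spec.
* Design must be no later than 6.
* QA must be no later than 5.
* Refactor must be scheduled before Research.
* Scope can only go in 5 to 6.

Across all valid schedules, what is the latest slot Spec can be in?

Downstream work caps Spec at 5.
Spec at 5 is achievable: Spec -> 5; Refactor -> 1; QA -> 1; Scope -> 6; Design -> 1; Research -> 2.

5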